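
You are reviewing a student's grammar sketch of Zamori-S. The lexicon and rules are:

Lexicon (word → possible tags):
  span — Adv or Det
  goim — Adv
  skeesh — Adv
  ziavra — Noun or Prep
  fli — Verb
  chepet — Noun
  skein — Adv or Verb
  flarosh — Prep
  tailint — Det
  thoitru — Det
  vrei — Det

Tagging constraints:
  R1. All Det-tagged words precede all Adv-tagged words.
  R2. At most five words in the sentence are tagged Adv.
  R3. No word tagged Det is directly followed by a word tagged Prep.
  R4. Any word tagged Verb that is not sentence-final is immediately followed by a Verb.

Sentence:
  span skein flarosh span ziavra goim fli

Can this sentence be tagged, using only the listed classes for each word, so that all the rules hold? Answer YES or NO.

YES

Candidates per position — 1:span {Adv,Det}; 2:skein {Adv,Verb}; 3:flarosh {Prep}; 4:span {Adv,Det}; 5:ziavra {Noun,Prep}; 6:goim {Adv}; 7:fli {Verb}.
One satisfying assignment: Det Adv Prep Adv Noun Adv Verb.
Rule-by-rule: rule 1 ✓; rule 2 ✓; rule 3 ✓; rule 4 ✓.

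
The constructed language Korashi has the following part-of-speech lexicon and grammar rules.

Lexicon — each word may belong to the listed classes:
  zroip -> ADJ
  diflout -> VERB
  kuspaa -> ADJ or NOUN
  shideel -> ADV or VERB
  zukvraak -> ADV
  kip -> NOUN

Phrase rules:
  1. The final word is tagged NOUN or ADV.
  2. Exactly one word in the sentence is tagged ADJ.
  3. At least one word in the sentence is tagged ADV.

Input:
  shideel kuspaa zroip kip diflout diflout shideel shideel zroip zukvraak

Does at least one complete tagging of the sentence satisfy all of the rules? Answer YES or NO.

NO

Candidates per position — 1:shideel {ADV,VERB}; 2:kuspaa {ADJ,NOUN}; 3:zroip {ADJ}; 4:kip {NOUN}; 5:diflout {VERB}; 6:diflout {VERB}; 7:shideel {ADV,VERB}; 8:shideel {ADV,VERB}; 9:zroip {ADJ}; 10:zukvraak {ADV}.
Rule 2 cannot be satisfied by any choice of tags from the lexicon.
So there is no consistent tagging.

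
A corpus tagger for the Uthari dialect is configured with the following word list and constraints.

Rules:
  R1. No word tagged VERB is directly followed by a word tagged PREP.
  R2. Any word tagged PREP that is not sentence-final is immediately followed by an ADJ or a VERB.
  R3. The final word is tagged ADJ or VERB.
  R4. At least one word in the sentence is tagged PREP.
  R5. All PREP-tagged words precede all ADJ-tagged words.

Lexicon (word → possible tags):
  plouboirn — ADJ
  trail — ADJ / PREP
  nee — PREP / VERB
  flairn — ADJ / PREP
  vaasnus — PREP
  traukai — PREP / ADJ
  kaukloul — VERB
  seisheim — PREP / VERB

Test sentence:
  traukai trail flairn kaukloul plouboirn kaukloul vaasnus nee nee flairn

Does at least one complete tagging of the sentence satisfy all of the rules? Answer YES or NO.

NO

Candidates per position — 1:traukai {PREP,ADJ}; 2:trail {ADJ,PREP}; 3:flairn {ADJ,PREP}; 4:kaukloul {VERB}; 5:plouboirn {ADJ}; 6:kaukloul {VERB}; 7:vaasnus {PREP}; 8:nee {PREP,VERB}; 9:nee {PREP,VERB}; 10:flairn {ADJ,PREP}.
Rule 1 cannot be satisfied by any choice of tags from the lexicon.
So there is no consistent tagging.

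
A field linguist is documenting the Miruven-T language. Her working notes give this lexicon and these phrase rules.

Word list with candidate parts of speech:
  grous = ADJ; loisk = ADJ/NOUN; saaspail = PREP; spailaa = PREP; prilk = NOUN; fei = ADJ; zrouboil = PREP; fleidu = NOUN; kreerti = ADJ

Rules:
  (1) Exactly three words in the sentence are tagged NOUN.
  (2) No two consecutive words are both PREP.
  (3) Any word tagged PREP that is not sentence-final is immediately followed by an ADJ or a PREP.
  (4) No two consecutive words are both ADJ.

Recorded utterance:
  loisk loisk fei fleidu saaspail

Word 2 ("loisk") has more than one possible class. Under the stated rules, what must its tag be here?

Candidates per position — 1:loisk {ADJ,NOUN}; 2:loisk {ADJ,NOUN}; 3:fei {ADJ}; 4:fleidu {NOUN}; 5:saaspail {PREP}.
At position 1, choosing ADJ makes rule 1 impossible to satisfy; hence NOUN.
At position 2, choosing ADJ makes rule 1 impossible to satisfy; hence NOUN.
That leaves exactly one tagging: NOUN NOUN ADJ NOUN PREP.
Checking: rule 1 satisfied; rule 2 satisfied; rule 3 satisfied; rule 4 satisfied.

NOUN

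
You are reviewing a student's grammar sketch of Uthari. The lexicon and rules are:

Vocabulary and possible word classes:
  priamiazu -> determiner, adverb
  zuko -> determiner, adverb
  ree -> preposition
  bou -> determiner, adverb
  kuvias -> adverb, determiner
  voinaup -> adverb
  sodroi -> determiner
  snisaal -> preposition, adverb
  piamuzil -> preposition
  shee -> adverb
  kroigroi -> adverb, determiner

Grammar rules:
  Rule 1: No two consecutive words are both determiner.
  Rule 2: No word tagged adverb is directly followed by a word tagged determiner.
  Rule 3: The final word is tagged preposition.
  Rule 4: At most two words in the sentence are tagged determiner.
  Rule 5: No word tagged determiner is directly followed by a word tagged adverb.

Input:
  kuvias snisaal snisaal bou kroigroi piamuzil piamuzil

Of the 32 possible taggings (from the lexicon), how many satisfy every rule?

Candidates per position — 1:kuvias {adverb,determiner}; 2:snisaal {preposition,adverb}; 3:snisaal {preposition,adverb}; 4:bou {determiner,adverb}; 5:kroigroi {adverb,determiner}; 6:piamuzil {preposition}; 7:piamuzil {preposition}.
There are 32 candidate sequences in total.
Checking each against the rules leaves 6 sequences.
Count = 6.

6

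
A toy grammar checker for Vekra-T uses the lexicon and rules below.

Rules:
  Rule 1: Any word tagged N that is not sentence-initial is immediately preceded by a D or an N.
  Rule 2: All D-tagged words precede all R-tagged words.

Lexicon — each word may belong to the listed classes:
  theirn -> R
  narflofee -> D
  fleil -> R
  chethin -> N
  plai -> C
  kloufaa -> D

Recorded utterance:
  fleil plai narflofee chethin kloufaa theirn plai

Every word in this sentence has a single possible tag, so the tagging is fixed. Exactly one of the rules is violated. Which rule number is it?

Fixed tagging: R C D N D R C.
Rule check: R1 holds, R2 violated.
Only rule 2 fails.

2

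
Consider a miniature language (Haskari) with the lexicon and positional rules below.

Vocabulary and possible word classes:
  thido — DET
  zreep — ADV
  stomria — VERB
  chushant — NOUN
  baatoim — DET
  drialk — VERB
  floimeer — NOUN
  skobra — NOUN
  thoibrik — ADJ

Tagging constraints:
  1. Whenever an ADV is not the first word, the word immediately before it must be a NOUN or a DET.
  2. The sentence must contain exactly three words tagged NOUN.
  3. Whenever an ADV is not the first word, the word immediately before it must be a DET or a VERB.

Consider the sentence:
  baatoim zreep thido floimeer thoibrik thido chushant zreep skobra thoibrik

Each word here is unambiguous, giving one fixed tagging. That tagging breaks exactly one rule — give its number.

Fixed tagging: DET ADV DET NOUN ADJ DET NOUN ADV NOUN ADJ.
Checking each rule: R1 pass, R2 pass, R3 fail.
Only rule 3 fails.

3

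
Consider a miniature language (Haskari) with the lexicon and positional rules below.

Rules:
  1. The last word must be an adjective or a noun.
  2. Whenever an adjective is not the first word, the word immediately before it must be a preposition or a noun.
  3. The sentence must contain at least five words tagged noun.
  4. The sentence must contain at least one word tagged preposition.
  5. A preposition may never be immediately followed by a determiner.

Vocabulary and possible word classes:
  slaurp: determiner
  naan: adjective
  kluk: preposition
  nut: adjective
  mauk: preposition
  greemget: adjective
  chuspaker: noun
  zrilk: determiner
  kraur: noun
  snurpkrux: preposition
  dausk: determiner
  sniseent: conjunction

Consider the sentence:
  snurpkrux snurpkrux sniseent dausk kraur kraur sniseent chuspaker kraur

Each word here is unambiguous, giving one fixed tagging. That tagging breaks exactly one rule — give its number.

Fixed tagging: preposition preposition conjunction determiner noun noun conjunction noun noun.
Checking each rule: R1 ✓, R2 ✓, R3 ✗, R4 ✓, R5 ✓.
Only rule 3 fails.

3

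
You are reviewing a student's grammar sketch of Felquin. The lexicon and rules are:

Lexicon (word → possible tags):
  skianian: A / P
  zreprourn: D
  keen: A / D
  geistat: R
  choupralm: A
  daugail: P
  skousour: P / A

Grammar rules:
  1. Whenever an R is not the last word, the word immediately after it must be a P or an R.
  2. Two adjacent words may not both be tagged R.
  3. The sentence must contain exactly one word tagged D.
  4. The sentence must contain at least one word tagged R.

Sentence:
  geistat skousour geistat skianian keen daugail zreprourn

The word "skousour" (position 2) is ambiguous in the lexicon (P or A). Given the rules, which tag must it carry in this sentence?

Candidates per position — 1:geistat {R}; 2:skousour {P,A}; 3:geistat {R}; 4:skianian {A,P}; 5:keen {A,D}; 6:daugail {P}; 7:zreprourn {D}.
If word 2 were A, no tagging could satisfy rule 1; so word 2 is P.
If word 4 were A, no tagging could satisfy rule 1; so word 4 is P.
If word 5 were D, no tagging could satisfy rule 3; so word 5 is A.
The unique satisfying tagging is: R P R P A P D.
Verifying each rule — rule 1 ✓; rule 2 ✓; rule 3 ✓; rule 4 ✓.

P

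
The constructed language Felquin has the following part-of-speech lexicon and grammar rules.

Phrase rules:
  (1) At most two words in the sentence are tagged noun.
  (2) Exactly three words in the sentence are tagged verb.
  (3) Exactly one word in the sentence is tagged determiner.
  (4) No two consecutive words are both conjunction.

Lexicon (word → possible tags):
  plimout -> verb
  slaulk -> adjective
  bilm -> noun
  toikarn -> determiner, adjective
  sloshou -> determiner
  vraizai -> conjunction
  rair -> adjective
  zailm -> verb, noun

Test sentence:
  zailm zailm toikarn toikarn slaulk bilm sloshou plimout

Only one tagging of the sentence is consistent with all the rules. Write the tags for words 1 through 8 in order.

verb verb adjective adjective adjective noun determiner verb

Candidates per position — 1:zailm {verb,noun}; 2:zailm {verb,noun}; 3:toikarn {determiner,adjective}; 4:toikarn {determiner,adjective}; 5:slaulk {adjective}; 6:bilm {noun}; 7:sloshou {determiner}; 8:plimout {verb}.
Position 1: noun is ruled out by rule 2; that leaves verb.
Position 2: noun is ruled out by rule 2; that leaves verb.
Position 3: determiner is ruled out by rule 3; that leaves adjective.
Position 4: determiner is ruled out by rule 3; that leaves adjective.
The unique satisfying tagging is: verb verb adjective adjective adjective noun determiner verb.
Check: rule 1 holds; rule 2 holds; rule 3 holds; rule 4 holds.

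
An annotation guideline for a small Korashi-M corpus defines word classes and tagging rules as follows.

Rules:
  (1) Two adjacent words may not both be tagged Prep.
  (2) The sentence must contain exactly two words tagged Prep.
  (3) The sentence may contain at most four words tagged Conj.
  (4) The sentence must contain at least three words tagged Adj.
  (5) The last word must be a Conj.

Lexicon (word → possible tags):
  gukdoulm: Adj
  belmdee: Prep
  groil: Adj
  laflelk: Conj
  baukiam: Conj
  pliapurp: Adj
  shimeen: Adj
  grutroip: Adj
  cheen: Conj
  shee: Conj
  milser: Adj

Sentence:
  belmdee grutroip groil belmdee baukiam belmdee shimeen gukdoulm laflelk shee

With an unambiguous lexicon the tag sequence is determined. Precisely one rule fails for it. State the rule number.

2

Fixed tagging: Prep Adj Adj Prep Conj Prep Adj Adj Conj Conj.
Rule check: R1 ok, R2 fails, R3 ok, R4 ok, R5 ok.
Only rule 2 fails.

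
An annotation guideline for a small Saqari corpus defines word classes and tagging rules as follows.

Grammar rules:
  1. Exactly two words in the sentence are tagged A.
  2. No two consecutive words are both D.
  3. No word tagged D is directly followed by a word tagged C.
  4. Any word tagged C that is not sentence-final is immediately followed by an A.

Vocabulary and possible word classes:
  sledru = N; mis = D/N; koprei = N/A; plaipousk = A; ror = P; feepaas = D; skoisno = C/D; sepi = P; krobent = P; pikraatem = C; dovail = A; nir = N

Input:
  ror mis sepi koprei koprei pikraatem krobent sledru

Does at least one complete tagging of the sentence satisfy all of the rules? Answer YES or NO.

Candidates per position — 1:ror {P}; 2:mis {D,N}; 3:sepi {P}; 4:koprei {N,A}; 5:koprei {N,A}; 6:pikraatem {C}; 7:krobent {P}; 8:sledru {N}.
Rule 4 cannot be satisfied by any choice of tags from the lexicon.
So there is no consistent tagging.

NO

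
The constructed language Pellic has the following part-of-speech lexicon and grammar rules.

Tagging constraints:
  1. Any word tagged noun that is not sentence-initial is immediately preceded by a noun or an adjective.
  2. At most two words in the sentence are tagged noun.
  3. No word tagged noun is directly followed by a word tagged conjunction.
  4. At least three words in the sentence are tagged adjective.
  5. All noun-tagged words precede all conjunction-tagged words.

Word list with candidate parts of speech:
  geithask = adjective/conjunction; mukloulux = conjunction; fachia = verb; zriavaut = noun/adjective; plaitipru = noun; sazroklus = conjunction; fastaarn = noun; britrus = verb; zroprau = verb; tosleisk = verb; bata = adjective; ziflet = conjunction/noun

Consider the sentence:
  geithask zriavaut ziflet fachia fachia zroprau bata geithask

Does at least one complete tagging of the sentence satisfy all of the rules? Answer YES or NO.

Candidates per position — 1:geithask {adjective,conjunction}; 2:zriavaut {noun,adjective}; 3:ziflet {conjunction,noun}; 4:fachia {verb}; 5:fachia {verb}; 6:zroprau {verb}; 7:bata {adjective}; 8:geithask {adjective,conjunction}.
One satisfying assignment: adjective adjective noun verb verb verb adjective conjunction.
Rule-by-rule: rule 1 holds; rule 2 holds; rule 3 holds; rule 4 holds; rule 5 holds.

YES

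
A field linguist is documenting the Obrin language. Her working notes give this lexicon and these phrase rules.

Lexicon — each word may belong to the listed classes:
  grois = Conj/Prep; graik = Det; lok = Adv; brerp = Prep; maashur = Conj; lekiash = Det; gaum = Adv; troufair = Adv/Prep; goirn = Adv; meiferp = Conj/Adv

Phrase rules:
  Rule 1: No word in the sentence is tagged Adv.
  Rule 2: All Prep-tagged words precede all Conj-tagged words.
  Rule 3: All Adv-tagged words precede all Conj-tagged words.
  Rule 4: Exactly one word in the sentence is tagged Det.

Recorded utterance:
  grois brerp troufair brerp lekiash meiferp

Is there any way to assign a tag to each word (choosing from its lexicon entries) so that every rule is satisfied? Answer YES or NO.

YES

Candidates per position — 1:grois {Conj,Prep}; 2:brerp {Prep}; 3:troufair {Adv,Prep}; 4:brerp {Prep}; 5:lekiash {Det}; 6:meiferp {Conj,Adv}.
One satisfying assignment: Prep Prep Prep Prep Det Conj.
Checking: rule 1 holds; rule 2 holds; rule 3 holds; rule 4 holds.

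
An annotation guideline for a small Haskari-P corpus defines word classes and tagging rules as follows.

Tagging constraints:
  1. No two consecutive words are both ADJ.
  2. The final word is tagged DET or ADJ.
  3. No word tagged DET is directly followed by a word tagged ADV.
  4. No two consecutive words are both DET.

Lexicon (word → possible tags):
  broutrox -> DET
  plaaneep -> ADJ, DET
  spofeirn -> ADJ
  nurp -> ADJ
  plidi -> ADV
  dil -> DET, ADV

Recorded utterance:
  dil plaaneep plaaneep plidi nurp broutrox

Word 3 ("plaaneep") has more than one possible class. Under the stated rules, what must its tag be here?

Candidates per position — 1:dil {DET,ADV}; 2:plaaneep {ADJ,DET}; 3:plaaneep {ADJ,DET}; 4:plidi {ADV}; 5:nurp {ADJ}; 6:broutrox {DET}.
Position 3: DET is ruled out by rule 3; that leaves ADJ.
Position 2: ADJ is ruled out by rule 1; that leaves DET.
Position 1: DET is ruled out by rule 4; that leaves ADV.
That leaves exactly one tagging: ADV DET ADJ ADV ADJ DET.
Rule-by-rule: rule 1 satisfied; rule 2 satisfied; rule 3 satisfied; rule 4 satisfied.

ADJ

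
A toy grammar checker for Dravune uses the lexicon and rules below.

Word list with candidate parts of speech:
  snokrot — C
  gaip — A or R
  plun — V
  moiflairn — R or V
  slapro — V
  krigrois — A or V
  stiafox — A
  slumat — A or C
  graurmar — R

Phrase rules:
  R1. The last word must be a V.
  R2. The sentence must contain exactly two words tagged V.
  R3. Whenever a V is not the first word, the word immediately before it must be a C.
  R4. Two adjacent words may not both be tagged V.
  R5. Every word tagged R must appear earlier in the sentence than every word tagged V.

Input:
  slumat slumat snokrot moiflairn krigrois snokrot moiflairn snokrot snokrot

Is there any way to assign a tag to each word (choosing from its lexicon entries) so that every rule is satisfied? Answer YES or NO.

NO

Candidates per position — 1:slumat {A,C}; 2:slumat {A,C}; 3:snokrot {C}; 4:moiflairn {R,V}; 5:krigrois {A,V}; 6:snokrot {C}; 7:moiflairn {R,V}; 8:snokrot {C}; 9:snokrot {C}.
Rule 1 cannot be satisfied by any choice of tags from the lexicon.
So there is no consistent tagging.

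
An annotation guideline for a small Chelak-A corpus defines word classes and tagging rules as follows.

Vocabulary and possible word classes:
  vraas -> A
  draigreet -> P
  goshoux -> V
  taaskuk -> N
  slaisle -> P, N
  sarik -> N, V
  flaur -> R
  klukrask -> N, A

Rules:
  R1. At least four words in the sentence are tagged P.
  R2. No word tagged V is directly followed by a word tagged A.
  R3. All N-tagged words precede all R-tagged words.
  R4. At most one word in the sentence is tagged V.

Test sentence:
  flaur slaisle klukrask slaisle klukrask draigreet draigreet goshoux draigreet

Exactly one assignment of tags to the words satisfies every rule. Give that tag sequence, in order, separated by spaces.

Candidates per position — 1:flaur {R}; 2:slaisle {P,N}; 3:klukrask {N,A}; 4:slaisle {P,N}; 5:klukrask {N,A}; 6:draigreet {P}; 7:draigreet {P}; 8:goshoux {V}; 9:draigreet {P}.
Word 2 cannot be N — rule 3 would then fail for every completion. It is P.
Word 3 cannot be N — rule 3 would then fail for every completion. It is A.
Word 4 cannot be N — rule 3 would then fail for every completion. It is P.
Word 5 cannot be N — rule 3 would then fail for every completion. It is A.
That leaves exactly one tagging: R P A P A P P V P.
Rule-by-rule: rule 1 ✓; rule 2 ✓; rule 3 ✓; rule 4 ✓.

R P A P A P P V P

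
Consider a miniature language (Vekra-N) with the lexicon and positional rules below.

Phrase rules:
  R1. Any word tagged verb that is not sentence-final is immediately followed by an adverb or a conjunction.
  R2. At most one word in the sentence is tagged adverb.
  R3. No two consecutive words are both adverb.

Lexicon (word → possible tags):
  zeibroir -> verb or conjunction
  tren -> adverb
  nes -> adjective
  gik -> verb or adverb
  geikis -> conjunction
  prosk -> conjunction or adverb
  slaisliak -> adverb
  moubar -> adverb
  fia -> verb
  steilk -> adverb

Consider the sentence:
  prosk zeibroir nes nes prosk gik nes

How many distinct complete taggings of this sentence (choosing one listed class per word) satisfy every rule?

Candidates per position — 1:prosk {conjunction,adverb}; 2:zeibroir {verb,conjunction}; 3:nes {adjective}; 4:nes {adjective}; 5:prosk {conjunction,adverb}; 6:gik {verb,adverb}; 7:nes {adjective}.
There are 16 candidate sequences in total.
The sequences that satisfy every rule: conjunction conjunction adjective adjective conjunction adverb adjective.
Count = 1.

1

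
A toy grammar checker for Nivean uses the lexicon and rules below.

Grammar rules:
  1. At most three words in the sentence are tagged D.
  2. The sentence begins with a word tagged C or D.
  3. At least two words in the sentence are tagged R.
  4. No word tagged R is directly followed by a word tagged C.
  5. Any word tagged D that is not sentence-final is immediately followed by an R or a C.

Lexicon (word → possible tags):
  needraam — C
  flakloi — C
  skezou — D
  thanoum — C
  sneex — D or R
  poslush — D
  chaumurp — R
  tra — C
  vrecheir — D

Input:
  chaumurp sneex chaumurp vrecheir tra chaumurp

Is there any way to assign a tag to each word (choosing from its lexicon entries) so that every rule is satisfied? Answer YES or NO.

Candidates per position — 1:chaumurp {R}; 2:sneex {D,R}; 3:chaumurp {R}; 4:vrecheir {D}; 5:tra {C}; 6:chaumurp {R}.
Rule 2 cannot be satisfied by any choice of tags from the lexicon.
So there is no consistent tagging.

NO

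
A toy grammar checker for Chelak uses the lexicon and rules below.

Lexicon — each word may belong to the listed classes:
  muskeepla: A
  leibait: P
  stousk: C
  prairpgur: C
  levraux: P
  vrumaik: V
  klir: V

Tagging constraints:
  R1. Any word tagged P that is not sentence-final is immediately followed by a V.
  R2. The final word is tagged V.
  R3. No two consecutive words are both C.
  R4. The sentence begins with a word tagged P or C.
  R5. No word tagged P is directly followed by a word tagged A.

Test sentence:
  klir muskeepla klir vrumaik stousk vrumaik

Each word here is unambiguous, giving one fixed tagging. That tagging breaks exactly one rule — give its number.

Fixed tagging: V A V V C V.
Applying the rules: R1 pass, R2 pass, R3 pass, R4 fail, R5 pass.
Only rule 4 fails.

4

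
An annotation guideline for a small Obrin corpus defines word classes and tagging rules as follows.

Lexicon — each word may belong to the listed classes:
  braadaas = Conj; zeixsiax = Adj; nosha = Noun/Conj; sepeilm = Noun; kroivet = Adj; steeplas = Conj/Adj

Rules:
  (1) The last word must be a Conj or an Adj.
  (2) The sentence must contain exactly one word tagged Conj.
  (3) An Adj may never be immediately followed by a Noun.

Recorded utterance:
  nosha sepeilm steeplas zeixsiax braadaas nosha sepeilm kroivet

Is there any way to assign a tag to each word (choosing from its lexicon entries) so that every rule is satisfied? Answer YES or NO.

YES

Candidates per position — 1:nosha {Noun,Conj}; 2:sepeilm {Noun}; 3:steeplas {Conj,Adj}; 4:zeixsiax {Adj}; 5:braadaas {Conj}; 6:nosha {Noun,Conj}; 7:sepeilm {Noun}; 8:kroivet {Adj}.
One satisfying assignment: Noun Noun Adj Adj Conj Noun Noun Adj.
Rule-by-rule: rule 1 satisfied; rule 2 satisfied; rule 3 satisfied.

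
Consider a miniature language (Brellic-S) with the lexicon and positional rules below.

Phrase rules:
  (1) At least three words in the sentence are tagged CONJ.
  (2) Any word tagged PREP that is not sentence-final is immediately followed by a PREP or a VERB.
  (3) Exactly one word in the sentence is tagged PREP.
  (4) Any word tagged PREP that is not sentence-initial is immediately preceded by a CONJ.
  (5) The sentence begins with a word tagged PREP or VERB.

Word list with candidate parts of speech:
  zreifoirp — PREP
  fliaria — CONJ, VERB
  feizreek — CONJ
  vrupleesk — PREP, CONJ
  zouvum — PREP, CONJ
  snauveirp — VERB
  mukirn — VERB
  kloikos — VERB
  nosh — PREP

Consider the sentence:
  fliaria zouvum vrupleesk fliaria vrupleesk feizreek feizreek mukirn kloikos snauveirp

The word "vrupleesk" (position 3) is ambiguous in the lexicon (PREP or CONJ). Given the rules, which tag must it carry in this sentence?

PREP

Candidates per position — 1:fliaria {CONJ,VERB}; 2:zouvum {PREP,CONJ}; 3:vrupleesk {PREP,CONJ}; 4:fliaria {CONJ,VERB}; 5:vrupleesk {PREP,CONJ}; 6:feizreek {CONJ}; 7:feizreek {CONJ}; 8:mukirn {VERB}; 9:kloikos {VERB}; 10:snauveirp {VERB}.
If word 1 were CONJ, no tagging could satisfy rule 5; so word 1 is VERB.
If word 2 were PREP, no tagging could satisfy rule 4; so word 2 is CONJ.
If word 5 were PREP, no tagging could satisfy rule 2; so word 5 is CONJ.
If word 3 were CONJ, no tagging could satisfy rule 3; so word 3 is PREP.
If word 4 were CONJ, no tagging could satisfy rule 2; so word 4 is VERB.
That leaves exactly one tagging: VERB CONJ PREP VERB CONJ CONJ CONJ VERB VERB VERB.
Check: rule 1 ok; rule 2 ok; rule 3 ok; rule 4 ok; rule 5 ok.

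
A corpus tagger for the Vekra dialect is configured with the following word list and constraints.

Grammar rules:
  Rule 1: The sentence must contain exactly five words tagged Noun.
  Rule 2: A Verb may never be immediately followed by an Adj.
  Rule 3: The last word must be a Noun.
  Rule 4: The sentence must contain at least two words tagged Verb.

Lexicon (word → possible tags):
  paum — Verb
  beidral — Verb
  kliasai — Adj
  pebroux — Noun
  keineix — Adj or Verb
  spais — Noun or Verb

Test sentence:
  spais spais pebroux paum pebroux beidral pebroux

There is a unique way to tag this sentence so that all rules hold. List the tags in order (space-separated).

Noun Noun Noun Verb Noun Verb Noun

Candidates per position — 1:spais {Noun,Verb}; 2:spais {Noun,Verb}; 3:pebroux {Noun}; 4:paum {Verb}; 5:pebroux {Noun}; 6:beidral {Verb}; 7:pebroux {Noun}.
Word 1 cannot be Verb — rule 1 would then fail for every completion. It is Noun.
Word 2 cannot be Verb — rule 1 would then fail for every completion. It is Noun.
The only consistent sequence is: Noun Noun Noun Verb Noun Verb Noun.
Rule-by-rule: rule 1 satisfied; rule 2 satisfied; rule 3 satisfied; rule 4 satisfied.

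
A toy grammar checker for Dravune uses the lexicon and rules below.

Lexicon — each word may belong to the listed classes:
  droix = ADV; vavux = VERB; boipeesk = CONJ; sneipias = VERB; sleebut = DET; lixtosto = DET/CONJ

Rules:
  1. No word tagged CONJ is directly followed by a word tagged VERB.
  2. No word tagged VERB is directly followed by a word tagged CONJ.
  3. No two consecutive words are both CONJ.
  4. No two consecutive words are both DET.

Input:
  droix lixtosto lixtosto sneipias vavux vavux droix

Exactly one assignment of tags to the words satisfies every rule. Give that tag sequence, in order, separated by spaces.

Candidates per position — 1:droix {ADV}; 2:lixtosto {DET,CONJ}; 3:lixtosto {DET,CONJ}; 4:sneipias {VERB}; 5:vavux {VERB}; 6:vavux {VERB}; 7:droix {ADV}.
Word 3 cannot be CONJ — rule 1 would then fail for every completion. It is DET.
Word 2 cannot be DET — rule 4 would then fail for every completion. It is CONJ.
That leaves exactly one tagging: ADV CONJ DET VERB VERB VERB ADV.
Check: rule 1 ok; rule 2 ok; rule 3 ok; rule 4 ok.

ADV CONJ DET VERB VERB VERB ADV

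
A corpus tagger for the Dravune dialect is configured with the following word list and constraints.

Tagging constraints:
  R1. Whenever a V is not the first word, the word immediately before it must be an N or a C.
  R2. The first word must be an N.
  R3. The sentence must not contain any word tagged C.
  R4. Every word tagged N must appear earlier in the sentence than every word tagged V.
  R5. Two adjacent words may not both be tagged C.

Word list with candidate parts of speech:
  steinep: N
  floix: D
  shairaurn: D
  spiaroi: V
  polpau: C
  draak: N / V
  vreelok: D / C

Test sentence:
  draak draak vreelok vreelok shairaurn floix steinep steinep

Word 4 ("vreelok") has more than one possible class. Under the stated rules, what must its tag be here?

Candidates per position — 1:draak {N,V}; 2:draak {N,V}; 3:vreelok {D,C}; 4:vreelok {D,C}; 5:shairaurn {D}; 6:floix {D}; 7:steinep {N}; 8:steinep {N}.
Word 1 cannot be V — rule 2 would then fail for every completion. It is N.
Word 2 cannot be V — rule 4 would then fail for every completion. It is N.
Word 3 cannot be C — rule 3 would then fail for every completion. It is D.
Word 4 cannot be C — rule 3 would then fail for every completion. It is D.
The only consistent sequence is: N N D D D D N N.
Checking: rule 1 satisfied; rule 2 satisfied; rule 3 satisfied; rule 4 satisfied; rule 5 satisfied.

D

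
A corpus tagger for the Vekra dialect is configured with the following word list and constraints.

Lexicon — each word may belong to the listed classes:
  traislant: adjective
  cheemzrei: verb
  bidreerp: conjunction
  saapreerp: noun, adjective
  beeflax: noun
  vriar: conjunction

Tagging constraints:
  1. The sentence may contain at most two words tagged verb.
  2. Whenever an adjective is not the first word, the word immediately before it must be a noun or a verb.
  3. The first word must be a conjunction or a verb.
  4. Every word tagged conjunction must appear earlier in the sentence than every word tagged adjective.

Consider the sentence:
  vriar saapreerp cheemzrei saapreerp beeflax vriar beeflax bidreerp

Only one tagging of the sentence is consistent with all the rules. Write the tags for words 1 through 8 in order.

Candidates per position — 1:vriar {conjunction}; 2:saapreerp {noun,adjective}; 3:cheemzrei {verb}; 4:saapreerp {noun,adjective}; 5:beeflax {noun}; 6:vriar {conjunction}; 7:beeflax {noun}; 8:bidreerp {conjunction}.
If word 2 were adjective, no tagging could satisfy rule 2; so word 2 is noun.
If word 4 were adjective, no tagging could satisfy rule 4; so word 4 is noun.
The only consistent sequence is: conjunction noun verb noun noun conjunction noun conjunction.
Verifying each rule — rule 1 ✓; rule 2 ✓; rule 3 ✓; rule 4 ✓.

conjunction noun verb noun noun conjunction noun conjunction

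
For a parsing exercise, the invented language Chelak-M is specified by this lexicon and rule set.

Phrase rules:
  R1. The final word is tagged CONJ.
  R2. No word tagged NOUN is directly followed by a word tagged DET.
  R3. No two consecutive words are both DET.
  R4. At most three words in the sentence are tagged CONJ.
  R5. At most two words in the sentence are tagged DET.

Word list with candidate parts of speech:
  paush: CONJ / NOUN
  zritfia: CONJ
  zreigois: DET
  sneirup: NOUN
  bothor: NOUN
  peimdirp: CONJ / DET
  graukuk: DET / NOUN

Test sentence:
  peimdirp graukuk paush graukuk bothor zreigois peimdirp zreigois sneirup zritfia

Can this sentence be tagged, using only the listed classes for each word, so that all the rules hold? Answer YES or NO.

NO

Candidates per position — 1:peimdirp {CONJ,DET}; 2:graukuk {DET,NOUN}; 3:paush {CONJ,NOUN}; 4:graukuk {DET,NOUN}; 5:bothor {NOUN}; 6:zreigois {DET}; 7:peimdirp {CONJ,DET}; 8:zreigois {DET}; 9:sneirup {NOUN}; 10:zritfia {CONJ}.
Rule 2 cannot be satisfied by any choice of tags from the lexicon.
So there is no consistent tagging.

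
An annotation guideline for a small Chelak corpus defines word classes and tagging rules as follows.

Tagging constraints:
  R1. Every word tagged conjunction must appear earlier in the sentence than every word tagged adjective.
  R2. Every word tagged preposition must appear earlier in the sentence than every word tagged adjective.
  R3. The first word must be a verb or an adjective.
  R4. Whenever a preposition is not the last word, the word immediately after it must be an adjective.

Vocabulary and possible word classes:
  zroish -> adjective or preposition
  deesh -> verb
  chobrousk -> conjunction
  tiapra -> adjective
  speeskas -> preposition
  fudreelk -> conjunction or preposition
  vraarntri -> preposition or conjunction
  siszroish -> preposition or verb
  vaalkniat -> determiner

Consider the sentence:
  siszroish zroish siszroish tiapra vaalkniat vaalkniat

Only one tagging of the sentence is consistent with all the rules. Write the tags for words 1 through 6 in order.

verb adjective verb adjective determiner determiner

Candidates per position — 1:siszroish {preposition,verb}; 2:zroish {adjective,preposition}; 3:siszroish {preposition,verb}; 4:tiapra {adjective}; 5:vaalkniat {determiner}; 6:vaalkniat {determiner}.
At position 1, choosing preposition makes rule 3 impossible to satisfy; hence verb.
At position 2, choosing preposition makes rule 4 impossible to satisfy; hence adjective.
At position 3, choosing preposition makes rule 2 impossible to satisfy; hence verb.
The only consistent sequence is: verb adjective verb adjective determiner determiner.
Rule-by-rule: rule 1 satisfied; rule 2 satisfied; rule 3 satisfied; rule 4 satisfied.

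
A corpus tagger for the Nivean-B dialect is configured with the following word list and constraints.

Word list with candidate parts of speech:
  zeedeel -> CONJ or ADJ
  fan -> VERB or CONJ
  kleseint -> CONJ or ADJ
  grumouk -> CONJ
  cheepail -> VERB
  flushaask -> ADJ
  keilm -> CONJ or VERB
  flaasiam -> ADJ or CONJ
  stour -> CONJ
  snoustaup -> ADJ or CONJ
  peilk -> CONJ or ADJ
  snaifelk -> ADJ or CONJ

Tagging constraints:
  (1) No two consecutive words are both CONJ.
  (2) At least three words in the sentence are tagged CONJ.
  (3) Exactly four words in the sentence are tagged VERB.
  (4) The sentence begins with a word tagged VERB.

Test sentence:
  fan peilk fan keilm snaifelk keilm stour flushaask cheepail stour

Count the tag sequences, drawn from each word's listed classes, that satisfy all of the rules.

Candidates per position — 1:fan {VERB,CONJ}; 2:peilk {CONJ,ADJ}; 3:fan {VERB,CONJ}; 4:keilm {CONJ,VERB}; 5:snaifelk {ADJ,CONJ}; 6:keilm {CONJ,VERB}; 7:stour {CONJ}; 8:flushaask {ADJ}; 9:cheepail {VERB}; 10:stour {CONJ}.
There are 64 candidate sequences in total.
The sequences that satisfy every rule: VERB CONJ VERB CONJ ADJ VERB CONJ ADJ VERB CONJ; VERB ADJ VERB CONJ ADJ VERB CONJ ADJ VERB CONJ; VERB ADJ CONJ VERB ADJ VERB CONJ ADJ VERB CONJ; VERB ADJ CONJ VERB CONJ VERB CONJ ADJ VERB CONJ.
Count = 4.

4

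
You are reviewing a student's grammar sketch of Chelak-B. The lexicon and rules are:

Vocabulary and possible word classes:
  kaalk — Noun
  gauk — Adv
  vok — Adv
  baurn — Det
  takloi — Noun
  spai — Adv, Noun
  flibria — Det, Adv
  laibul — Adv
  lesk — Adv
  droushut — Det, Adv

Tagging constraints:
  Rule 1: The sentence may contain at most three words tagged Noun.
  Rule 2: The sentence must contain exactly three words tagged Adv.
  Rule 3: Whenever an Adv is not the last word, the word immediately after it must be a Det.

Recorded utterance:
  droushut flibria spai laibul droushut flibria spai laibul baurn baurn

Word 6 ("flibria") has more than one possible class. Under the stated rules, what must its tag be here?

Det

Candidates per position — 1:droushut {Det,Adv}; 2:flibria {Det,Adv}; 3:spai {Adv,Noun}; 4:laibul {Adv}; 5:droushut {Det,Adv}; 6:flibria {Det,Adv}; 7:spai {Adv,Noun}; 8:laibul {Adv}; 9:baurn {Det}; 10:baurn {Det}.
Word 2 cannot be Adv — rule 3 would then fail for every completion. It is Det.
Word 3 cannot be Adv — rule 3 would then fail for every completion. It is Noun.
Word 5 cannot be Adv — rule 3 would then fail for every completion. It is Det.
Word 6 cannot be Adv — rule 3 would then fail for every completion. It is Det.
Word 7 cannot be Adv — rule 3 would then fail for every completion. It is Noun.
Word 1 cannot be Det — rule 2 would then fail for every completion. It is Adv.
That leaves exactly one tagging: Adv Det Noun Adv Det Det Noun Adv Det Det.
Verifying each rule — rule 1 holds; rule 2 holds; rule 3 holds.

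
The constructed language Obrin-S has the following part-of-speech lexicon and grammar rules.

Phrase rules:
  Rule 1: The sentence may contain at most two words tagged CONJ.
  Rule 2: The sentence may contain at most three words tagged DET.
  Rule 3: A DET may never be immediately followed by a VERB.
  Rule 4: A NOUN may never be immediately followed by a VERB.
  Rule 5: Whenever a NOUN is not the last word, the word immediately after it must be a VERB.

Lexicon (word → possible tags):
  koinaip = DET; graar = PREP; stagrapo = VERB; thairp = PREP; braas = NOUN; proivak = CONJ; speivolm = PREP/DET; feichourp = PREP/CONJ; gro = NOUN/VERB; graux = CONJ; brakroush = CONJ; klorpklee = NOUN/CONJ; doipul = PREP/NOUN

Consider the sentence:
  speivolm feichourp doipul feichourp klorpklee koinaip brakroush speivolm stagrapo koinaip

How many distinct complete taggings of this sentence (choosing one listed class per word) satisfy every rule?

Candidates per position — 1:speivolm {PREP,DET}; 2:feichourp {PREP,CONJ}; 3:doipul {PREP,NOUN}; 4:feichourp {PREP,CONJ}; 5:klorpklee {NOUN,CONJ}; 6:koinaip {DET}; 7:brakroush {CONJ}; 8:speivolm {PREP,DET}; 9:stagrapo {VERB}; 10:koinaip {DET}.
There are 64 candidate sequences in total.
The sequences that satisfy every rule: PREP PREP PREP PREP CONJ DET CONJ PREP VERB DET; DET PREP PREP PREP CONJ DET CONJ PREP VERB DET.
Count = 2.

2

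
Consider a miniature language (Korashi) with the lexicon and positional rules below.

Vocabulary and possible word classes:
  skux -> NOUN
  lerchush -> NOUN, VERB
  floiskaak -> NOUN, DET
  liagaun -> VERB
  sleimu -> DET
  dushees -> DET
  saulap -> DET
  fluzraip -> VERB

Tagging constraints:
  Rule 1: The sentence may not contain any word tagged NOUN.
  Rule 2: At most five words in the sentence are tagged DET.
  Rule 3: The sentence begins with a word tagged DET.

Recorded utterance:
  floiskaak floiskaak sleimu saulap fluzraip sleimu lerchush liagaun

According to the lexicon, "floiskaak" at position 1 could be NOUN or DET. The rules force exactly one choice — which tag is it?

Candidates per position — 1:floiskaak {NOUN,DET}; 2:floiskaak {NOUN,DET}; 3:sleimu {DET}; 4:saulap {DET}; 5:fluzraip {VERB}; 6:sleimu {DET}; 7:lerchush {NOUN,VERB}; 8:liagaun {VERB}.
If word 1 were NOUN, no tagging could satisfy rule 1; so word 1 is DET.
If word 2 were NOUN, no tagging could satisfy rule 1; so word 2 is DET.
If word 7 were NOUN, no tagging could satisfy rule 1; so word 7 is VERB.
That leaves exactly one tagging: DET DET DET DET VERB DET VERB VERB.
Verifying each rule — rule 1 ✓; rule 2 ✓; rule 3 ✓.

DET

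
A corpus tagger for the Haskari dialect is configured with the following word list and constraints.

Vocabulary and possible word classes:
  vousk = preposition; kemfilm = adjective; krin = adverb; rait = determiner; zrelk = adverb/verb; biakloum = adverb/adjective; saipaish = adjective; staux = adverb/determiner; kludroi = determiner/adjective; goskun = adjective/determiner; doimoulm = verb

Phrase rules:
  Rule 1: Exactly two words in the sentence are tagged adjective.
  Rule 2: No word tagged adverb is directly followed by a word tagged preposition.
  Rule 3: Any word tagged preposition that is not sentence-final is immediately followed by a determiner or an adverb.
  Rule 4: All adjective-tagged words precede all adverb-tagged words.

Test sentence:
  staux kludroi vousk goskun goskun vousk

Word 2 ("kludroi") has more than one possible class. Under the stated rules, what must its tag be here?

adjective

Candidates per position — 1:staux {adverb,determiner}; 2:kludroi {determiner,adjective}; 3:vousk {preposition}; 4:goskun {adjective,determiner}; 5:goskun {adjective,determiner}; 6:vousk {preposition}.
At position 4, choosing adjective makes rule 3 impossible to satisfy; hence determiner.
At position 5, choosing determiner makes rule 1 impossible to satisfy; hence adjective.
At position 1, choosing adverb makes rule 4 impossible to satisfy; hence determiner.
At position 2, choosing determiner makes rule 1 impossible to satisfy; hence adjective.
The unique satisfying tagging is: determiner adjective preposition determiner adjective preposition.
Verifying each rule — rule 1 holds; rule 2 holds; rule 3 holds; rule 4 holds.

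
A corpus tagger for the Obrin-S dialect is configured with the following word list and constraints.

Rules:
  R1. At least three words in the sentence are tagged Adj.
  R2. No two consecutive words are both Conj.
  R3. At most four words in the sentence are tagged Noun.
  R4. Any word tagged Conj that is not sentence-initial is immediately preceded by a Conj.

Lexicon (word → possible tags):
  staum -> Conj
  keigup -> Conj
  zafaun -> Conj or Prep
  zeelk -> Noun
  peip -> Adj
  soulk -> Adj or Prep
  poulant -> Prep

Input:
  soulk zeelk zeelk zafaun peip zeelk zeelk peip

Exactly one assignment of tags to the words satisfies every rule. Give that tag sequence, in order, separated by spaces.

Candidates per position — 1:soulk {Adj,Prep}; 2:zeelk {Noun}; 3:zeelk {Noun}; 4:zafaun {Conj,Prep}; 5:peip {Adj}; 6:zeelk {Noun}; 7:zeelk {Noun}; 8:peip {Adj}.
At position 1, choosing Prep makes rule 1 impossible to satisfy; hence Adj.
At position 4, choosing Conj makes rule 4 impossible to satisfy; hence Prep.
That leaves exactly one tagging: Adj Noun Noun Prep Adj Noun Noun Adj.
Verifying each rule — rule 1 satisfied; rule 2 satisfied; rule 3 satisfied; rule 4 satisfied.

Adj Noun Noun Prep Adj Noun Noun Adj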